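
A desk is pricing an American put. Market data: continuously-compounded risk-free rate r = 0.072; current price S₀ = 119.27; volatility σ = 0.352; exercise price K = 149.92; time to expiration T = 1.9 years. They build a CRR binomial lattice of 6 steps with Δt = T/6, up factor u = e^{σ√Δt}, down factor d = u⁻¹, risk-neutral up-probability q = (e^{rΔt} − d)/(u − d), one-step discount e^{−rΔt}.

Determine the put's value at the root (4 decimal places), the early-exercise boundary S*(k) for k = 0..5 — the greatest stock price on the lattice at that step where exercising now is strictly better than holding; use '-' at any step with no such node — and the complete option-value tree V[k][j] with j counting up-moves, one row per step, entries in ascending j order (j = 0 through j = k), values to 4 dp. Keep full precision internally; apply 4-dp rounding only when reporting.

Δt=0.31667, u=1.21906, d=0.82030, q=0.50848, disc=e^(-rΔt)=0.97746
k=6 terminal: V=max(K-S,0) → 113.5807 95.9157 69.6636 30.6500 0.0000 0.0000 0.0000
k=5: j=0 S=44.2999 intr=105.6201 cont=102.2406 V=105.6201[EX]; j=1 S=65.8346 intr=84.0854 cont=80.7059 V=84.0854[EX]; j=2 S=97.8375 intr=52.0825 cont=48.7030 V=52.0825[EX]; j=3 S=145.3975 intr=4.5225 cont=14.7256 V=14.7256[hold]; j=4 S=216.0769 intr=0.0000 cont=0.0000 V=0.0000[hold]; j=5 S=321.1143 intr=0.0000 cont=0.0000 V=0.0000[hold]  S*(5)=97.8375
k=4: j=0 S=54.0043 intr=95.9157 cont=92.5362 V=95.9157[EX]; j=1 S=80.2564 intr=69.6636 cont=66.2841 V=69.6636[EX]; j=2 S=119.2700 intr=30.6500 cont=32.3416 V=32.3416[hold]; j=3 S=177.2485 intr=0.0000 cont=7.0749 V=7.0749[hold]; j=4 S=263.4110 intr=0.0000 cont=0.0000 V=0.0000[hold]  S*(4)=80.2564
k=3: j=0 S=65.8346 intr=84.0854 cont=80.7059 V=84.0854[EX]; j=1 S=97.8375 intr=52.0825 cont=49.5437 V=52.0825[EX]; j=2 S=145.3975 intr=4.5225 cont=19.0546 V=19.0546[hold]; j=3 S=216.0769 intr=0.0000 cont=3.3991 V=3.3991[hold]  S*(3)=97.8375
k=2: j=0 S=80.2564 intr=69.6636 cont=66.2841 V=69.6636[EX]; j=1 S=119.2700 intr=30.6500 cont=34.4932 V=34.4932[hold]; j=2 S=177.2485 intr=0.0000 cont=10.8441 V=10.8441[hold]  S*(2)=80.2564
k=1: j=0 S=97.8375 intr=52.0825 cont=50.6131 V=52.0825[EX]; j=1 S=145.3975 intr=4.5225 cont=21.9617 V=21.9617[hold]  S*(1)=97.8375
k=0: j=0 S=119.2700 intr=30.6500 cont=35.9380 V=35.9380[hold]  S*(0)=-

price = 35.9380
boundary = - 97.8375 80.2564 97.8375 80.2564 97.8375
tree:
35.9380
52.0825 21.9617
69.6636 34.4932 10.8441
84.0854 52.0825 19.0546 3.3991
95.9157 69.6636 32.3416 7.0749 0.0000
105.6201 84.0854 52.0825 14.7256 0.0000 0.0000
113.5807 95.9157 69.6636 30.6500 0.0000 0.0000 0.0000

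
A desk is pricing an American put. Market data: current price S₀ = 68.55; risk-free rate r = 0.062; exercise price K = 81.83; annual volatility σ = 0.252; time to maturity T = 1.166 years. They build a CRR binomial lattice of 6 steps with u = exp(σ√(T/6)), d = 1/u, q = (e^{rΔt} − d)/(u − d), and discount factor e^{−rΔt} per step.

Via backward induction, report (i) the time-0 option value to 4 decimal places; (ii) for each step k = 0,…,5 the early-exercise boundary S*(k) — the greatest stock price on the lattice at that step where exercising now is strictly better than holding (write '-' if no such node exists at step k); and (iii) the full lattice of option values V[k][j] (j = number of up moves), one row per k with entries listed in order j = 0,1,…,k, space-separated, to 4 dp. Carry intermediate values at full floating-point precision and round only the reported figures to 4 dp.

price = 14.0590
boundary = - 61.3425 54.8929 61.3425 68.5500 61.3425
tree:
14.0590
20.4875 8.6059
26.9371 13.5987 4.3175
32.7086 20.4875 7.7214 1.3580
37.8733 26.9371 13.2800 2.9040 0.0000
42.4950 32.7086 20.4875 6.2101 0.0000 0.0000
46.6308 37.8733 26.9371 13.2800 0.0000 0.0000 0.0000

Δt=0.19433, u=1.11750, d=0.89486, q=0.52670, disc=e^(-rΔt)=0.98802
k=6 terminal: V=max(K-S,0) → 46.6308 37.8733 26.9371 13.2800 0.0000 0.0000 0.0000
k=5: j=0 S=39.3350 intr=42.4950 cont=41.5150 V=42.4950[EX]; j=1 S=49.1214 intr=32.7086 cont=31.7286 V=32.7086[EX]; j=2 S=61.3425 intr=20.4875 cont=19.5074 V=20.4875[EX]; j=3 S=76.6043 intr=5.2257 cont=6.2101 V=6.2101[hold]; j=4 S=95.6631 intr=0.0000 cont=0.0000 V=0.0000[hold]; j=5 S=119.4637 intr=0.0000 cont=0.0000 V=0.0000[hold]  S*(5)=61.3425
k=4: j=0 S=43.9567 intr=37.8733 cont=36.8933 V=37.8733[EX]; j=1 S=54.8929 intr=26.9371 cont=25.9571 V=26.9371[EX]; j=2 S=68.5500 intr=13.2800 cont=12.8123 V=13.2800[EX]; j=3 S=85.6049 intr=0.0000 cont=2.9040 V=2.9040[hold]; j=4 S=106.9031 intr=0.0000 cont=0.0000 V=0.0000[hold]  S*(4)=68.5500
k=3: j=0 S=49.1214 intr=32.7086 cont=31.7286 V=32.7086[EX]; j=1 S=61.3425 intr=20.4875 cont=19.5074 V=20.4875[EX]; j=2 S=76.6043 intr=5.2257 cont=7.7214 V=7.7214[hold]; j=3 S=95.6631 intr=0.0000 cont=1.3580 V=1.3580[hold]  S*(3)=61.3425
k=2: j=0 S=54.8929 intr=26.9371 cont=25.9571 V=26.9371[EX]; j=1 S=68.5500 intr=13.2800 cont=13.5987 V=13.5987[hold]; j=2 S=85.6049 intr=0.0000 cont=4.3175 V=4.3175[hold]  S*(2)=54.8929
k=1: j=0 S=61.3425 intr=20.4875 cont=19.6733 V=20.4875[EX]; j=1 S=76.6043 intr=5.2257 cont=8.6059 V=8.6059[hold]  S*(1)=61.3425
k=0: j=0 S=68.5500 intr=13.2800 cont=14.0590 V=14.0590[hold]  S*(0)=-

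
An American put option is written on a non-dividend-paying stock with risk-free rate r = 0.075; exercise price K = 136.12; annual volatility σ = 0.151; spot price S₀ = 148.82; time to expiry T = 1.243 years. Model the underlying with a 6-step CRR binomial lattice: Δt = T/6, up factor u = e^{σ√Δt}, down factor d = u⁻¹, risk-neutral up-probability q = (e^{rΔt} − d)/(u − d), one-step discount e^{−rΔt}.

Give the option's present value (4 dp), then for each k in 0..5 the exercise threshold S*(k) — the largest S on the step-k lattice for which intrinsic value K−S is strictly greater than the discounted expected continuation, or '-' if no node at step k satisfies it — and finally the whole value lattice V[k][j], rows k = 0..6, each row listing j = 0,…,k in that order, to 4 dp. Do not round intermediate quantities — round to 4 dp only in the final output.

Δt=0.20717, u=1.07115, d=0.93358, q=0.59665, disc=e^(-rΔt)=0.98458
k=6 terminal: V=max(K-S,0) → 37.5895 23.0708 6.4127 0.0000 0.0000 0.0000 0.0000
k=5: j=0 S=105.5405 intr=30.5795 cont=28.4809 V=30.5795[EX]; j=1 S=121.0922 intr=15.0278 cont=12.9292 V=15.0278[EX]; j=2 S=138.9354 intr=0.0000 cont=2.5467 V=2.5467[hold]; j=3 S=159.4079 intr=0.0000 cont=0.0000 V=0.0000[hold]; j=4 S=182.8970 intr=0.0000 cont=0.0000 V=0.0000[hold]; j=5 S=209.8473 intr=0.0000 cont=0.0000 V=0.0000[hold]  S*(5)=121.0922
k=4: j=0 S=113.0492 intr=23.0708 cont=20.9721 V=23.0708[EX]; j=1 S=129.7073 intr=6.4127 cont=7.4640 V=7.4640[hold]; j=2 S=148.8200 intr=0.0000 cont=1.0114 V=1.0114[hold]; j=3 S=170.7490 intr=0.0000 cont=0.0000 V=0.0000[hold]; j=4 S=195.9092 intr=0.0000 cont=0.0000 V=0.0000[hold]  S*(4)=113.0492
k=3: j=0 S=121.0922 intr=15.0278 cont=13.5468 V=15.0278[EX]; j=1 S=138.9354 intr=0.0000 cont=3.5583 V=3.5583[hold]; j=2 S=159.4079 intr=0.0000 cont=0.4016 V=0.4016[hold]; j=3 S=182.8970 intr=0.0000 cont=0.0000 V=0.0000[hold]  S*(3)=121.0922
k=2: j=0 S=129.7073 intr=6.4127 cont=8.0583 V=8.0583[hold]; j=1 S=148.8200 intr=0.0000 cont=1.6490 V=1.6490[hold]; j=2 S=170.7490 intr=0.0000 cont=0.1595 V=0.1595[hold]  S*(2)=-
k=1: j=0 S=138.9354 intr=0.0000 cont=4.1689 V=4.1689[hold]; j=1 S=159.4079 intr=0.0000 cont=0.7486 V=0.7486[hold]  S*(1)=-
k=0: j=0 S=148.8200 intr=0.0000 cont=2.0954 V=2.0954[hold]  S*(0)=-

price = 2.0954
boundary = - - - 121.0922 113.0492 121.0922
tree:
2.0954
4.1689 0.7486
8.0583 1.6490 0.1595
15.0278 3.5583 0.4016 0.0000
23.0708 7.4640 1.0114 0.0000 0.0000
30.5795 15.0278 2.5467 0.0000 0.0000 0.0000
37.5895 23.0708 6.4127 0.0000 0.0000 0.0000 0.0000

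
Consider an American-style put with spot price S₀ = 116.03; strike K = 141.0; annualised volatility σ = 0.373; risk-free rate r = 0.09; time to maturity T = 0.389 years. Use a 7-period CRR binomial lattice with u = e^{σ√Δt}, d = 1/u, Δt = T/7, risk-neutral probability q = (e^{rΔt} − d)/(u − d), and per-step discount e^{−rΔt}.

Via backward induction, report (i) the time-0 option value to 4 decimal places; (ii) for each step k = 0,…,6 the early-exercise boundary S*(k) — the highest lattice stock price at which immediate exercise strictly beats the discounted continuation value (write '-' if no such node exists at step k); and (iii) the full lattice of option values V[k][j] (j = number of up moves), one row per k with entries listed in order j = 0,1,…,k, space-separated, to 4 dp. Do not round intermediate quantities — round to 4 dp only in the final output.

price = 26.2426
boundary = - 106.2632 97.3186 106.2632 97.3186 106.2632 116.0300
tree:
26.2426
34.7368 18.2265
43.6814 25.6609 11.1635
51.8732 34.7368 17.0722 5.5170
59.3754 43.6814 25.0204 9.4973 1.6937
66.2461 51.8732 34.7368 15.8013 3.4492 0.0000
72.5385 59.3754 43.6814 24.9700 7.0245 0.0000 0.0000
78.3012 66.2461 51.8732 34.7368 14.3056 0.0000 0.0000 0.0000

Δt=0.05557  u=1.09191  d=0.91583  q=0.50651  discount=0.99501
step 7 (expiry): payoffs max(K−S,0) = 78.3012 66.2461 51.8732 34.7368 14.3056 0.0000 0.0000 0.0000
step 6: (k=6,j=0): S=68.4615, (K−S)⁺=72.5385, hold=71.8350 ⇒ V=72.5385 exercise | (k=6,j=1): S=81.6246, (K−S)⁺=59.3754, hold=58.6720 ⇒ V=59.3754 exercise | (k=6,j=2): S=97.3186, (K−S)⁺=43.6814, hold=42.9780 ⇒ V=43.6814 exercise | (k=6,j=3): S=116.0300, (K−S)⁺=24.9700, hold=24.2666 ⇒ V=24.9700 exercise | (k=6,j=4): S=138.3391, (K−S)⁺=2.6609, hold=7.0245 ⇒ V=7.0245 continue | (k=6,j=5): S=164.9375, (K−S)⁺=0.0000, hold=0.0000 ⇒ V=0.0000 continue | (k=6,j=6): S=196.6501, (K−S)⁺=0.0000, hold=0.0000 ⇒ V=0.0000 continue  boundary S*=116.0300
step 5: (k=5,j=0): S=74.7539, (K−S)⁺=66.2461, hold=65.5427 ⇒ V=66.2461 exercise | (k=5,j=1): S=89.1268, (K−S)⁺=51.8732, hold=51.1697 ⇒ V=51.8732 exercise | (k=5,j=2): S=106.2632, (K−S)⁺=34.7368, hold=34.0333 ⇒ V=34.7368 exercise | (k=5,j=3): S=126.6944, (K−S)⁺=14.3056, hold=15.8013 ⇒ V=15.8013 continue | (k=5,j=4): S=151.0540, (K−S)⁺=0.0000, hold=3.4492 ⇒ V=3.4492 continue | (k=5,j=5): S=180.0971, (K−S)⁺=0.0000, hold=0.0000 ⇒ V=0.0000 continue  boundary S*=106.2632
step 4: (k=4,j=0): S=81.6246, (K−S)⁺=59.3754, hold=58.6720 ⇒ V=59.3754 exercise | (k=4,j=1): S=97.3186, (K−S)⁺=43.6814, hold=42.9780 ⇒ V=43.6814 exercise | (k=4,j=2): S=116.0300, (K−S)⁺=24.9700, hold=25.0204 ⇒ V=25.0204 continue | (k=4,j=3): S=138.3391, (K−S)⁺=2.6609, hold=9.4973 ⇒ V=9.4973 continue | (k=4,j=4): S=164.9375, (K−S)⁺=0.0000, hold=1.6937 ⇒ V=1.6937 continue  boundary S*=97.3186
step 3: (k=3,j=0): S=89.1268, (K−S)⁺=51.8732, hold=51.1697 ⇒ V=51.8732 exercise | (k=3,j=1): S=106.2632, (K−S)⁺=34.7368, hold=34.0587 ⇒ V=34.7368 exercise | (k=3,j=2): S=126.6944, (K−S)⁺=14.3056, hold=17.0722 ⇒ V=17.0722 continue | (k=3,j=3): S=151.0540, (K−S)⁺=0.0000, hold=5.5170 ⇒ V=5.5170 continue  boundary S*=106.2632
step 2: (k=2,j=0): S=97.3186, (K−S)⁺=43.6814, hold=42.9780 ⇒ V=43.6814 exercise | (k=2,j=1): S=116.0300, (K−S)⁺=24.9700, hold=25.6609 ⇒ V=25.6609 continue | (k=2,j=2): S=138.3391, (K−S)⁺=2.6609, hold=11.1635 ⇒ V=11.1635 continue  boundary S*=97.3186
step 1: (k=1,j=0): S=106.2632, (K−S)⁺=34.7368, hold=34.3815 ⇒ V=34.7368 exercise | (k=1,j=1): S=126.6944, (K−S)⁺=14.3056, hold=18.2265 ⇒ V=18.2265 continue  boundary S*=106.2632
step 0: (k=0,j=0): S=116.0300, (K−S)⁺=24.9700, hold=26.2426 ⇒ V=26.2426 continue  boundary S*=-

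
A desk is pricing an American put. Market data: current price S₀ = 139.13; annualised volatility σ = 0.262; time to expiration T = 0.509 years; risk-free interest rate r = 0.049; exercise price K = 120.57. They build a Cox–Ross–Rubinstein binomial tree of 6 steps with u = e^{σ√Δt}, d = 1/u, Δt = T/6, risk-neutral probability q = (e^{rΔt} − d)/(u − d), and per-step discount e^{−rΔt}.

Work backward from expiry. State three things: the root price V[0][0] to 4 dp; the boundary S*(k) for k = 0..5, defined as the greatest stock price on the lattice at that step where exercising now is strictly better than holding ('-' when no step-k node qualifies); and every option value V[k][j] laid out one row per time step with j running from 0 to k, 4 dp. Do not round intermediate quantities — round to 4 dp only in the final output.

Δt=0.08483  u=1.07930  d=0.92653  q=0.50820  discount=0.99585
step 6 (expiry): payoffs max(K−S,0) = 32.5516 18.0389 1.1332 0.0000 0.0000 0.0000 0.0000
step 5: (k=5,j=0): S=94.9980, (K−S)⁺=25.5720, hold=25.0718 ⇒ V=25.5720 exercise | (k=5,j=1): S=110.6616, (K−S)⁺=9.9084, hold=9.4082 ⇒ V=9.9084 exercise | (k=5,j=2): S=128.9079, (K−S)⁺=0.0000, hold=0.5550 ⇒ V=0.5550 continue | (k=5,j=3): S=150.1627, (K−S)⁺=0.0000, hold=0.0000 ⇒ V=0.0000 continue | (k=5,j=4): S=174.9220, (K−S)⁺=0.0000, hold=0.0000 ⇒ V=0.0000 continue | (k=5,j=5): S=203.7638, (K−S)⁺=0.0000, hold=0.0000 ⇒ V=0.0000 continue  boundary S*=110.6616
step 4: (k=4,j=0): S=102.5311, (K−S)⁺=18.0389, hold=17.5387 ⇒ V=18.0389 exercise | (k=4,j=1): S=119.4368, (K−S)⁺=1.1332, hold=5.1336 ⇒ V=5.1336 continue | (k=4,j=2): S=139.1300, (K−S)⁺=0.0000, hold=0.2718 ⇒ V=0.2718 continue | (k=4,j=3): S=162.0702, (K−S)⁺=0.0000, hold=0.0000 ⇒ V=0.0000 continue | (k=4,j=4): S=188.7930, (K−S)⁺=0.0000, hold=0.0000 ⇒ V=0.0000 continue  boundary S*=102.5311
step 3: (k=3,j=0): S=110.6616, (K−S)⁺=9.9084, hold=11.4328 ⇒ V=11.4328 continue | (k=3,j=1): S=128.9079, (K−S)⁺=0.0000, hold=2.6518 ⇒ V=2.6518 continue | (k=3,j=2): S=150.1627, (K−S)⁺=0.0000, hold=0.1331 ⇒ V=0.1331 continue | (k=3,j=3): S=174.9220, (K−S)⁺=0.0000, hold=0.0000 ⇒ V=0.0000 continue  boundary S*=-
step 2: (k=2,j=0): S=119.4368, (K−S)⁺=1.1332, hold=6.9414 ⇒ V=6.9414 continue | (k=2,j=1): S=139.1300, (K−S)⁺=0.0000, hold=1.3661 ⇒ V=1.3661 continue | (k=2,j=2): S=162.0702, (K−S)⁺=0.0000, hold=0.0652 ⇒ V=0.0652 continue  boundary S*=-
step 1: (k=1,j=0): S=128.9079, (K−S)⁺=0.0000, hold=4.0910 ⇒ V=4.0910 continue | (k=1,j=1): S=150.1627, (K−S)⁺=0.0000, hold=0.7021 ⇒ V=0.7021 continue  boundary S*=-
step 0: (k=0,j=0): S=139.1300, (K−S)⁺=0.0000, hold=2.3589 ⇒ V=2.3589 continue  boundary S*=-

price = 2.3589
boundary = - - - - 102.5311 110.6616
tree:
2.3589
4.0910 0.7021
6.9414 1.3661 0.0652
11.4328 2.6518 0.1331 0.0000
18.0389 5.1336 0.2718 0.0000 0.0000
25.5720 9.9084 0.5550 0.0000 0.0000 0.0000
32.5516 18.0389 1.1332 0.0000 0.0000 0.0000 0.0000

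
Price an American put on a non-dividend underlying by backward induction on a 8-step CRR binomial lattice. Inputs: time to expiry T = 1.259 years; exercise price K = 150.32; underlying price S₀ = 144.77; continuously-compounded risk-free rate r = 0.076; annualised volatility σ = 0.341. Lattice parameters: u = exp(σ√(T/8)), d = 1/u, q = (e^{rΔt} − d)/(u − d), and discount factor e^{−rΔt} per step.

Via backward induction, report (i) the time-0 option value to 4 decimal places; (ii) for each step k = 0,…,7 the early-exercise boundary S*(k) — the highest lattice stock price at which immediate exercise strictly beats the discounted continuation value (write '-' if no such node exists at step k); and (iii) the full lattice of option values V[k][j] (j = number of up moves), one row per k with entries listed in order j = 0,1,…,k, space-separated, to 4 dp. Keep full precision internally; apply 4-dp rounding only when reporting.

price = 19.5465
boundary = - - 110.4534 96.4782 110.4534 96.4782 110.4534 126.4529
tree:
19.5465
28.3784 11.5408
39.8666 18.0346 5.5879
53.8418 27.3254 9.5536 1.9182
66.0488 39.8666 15.9474 3.6496 0.3036
76.7112 53.8418 25.7862 6.8917 0.6277 0.0000
86.0246 66.0488 39.8666 12.8965 1.2980 0.0000 0.0000
94.1596 76.7112 53.8418 23.8671 2.6840 0.0000 0.0000 0.0000
101.2654 86.0246 66.0488 39.8666 5.5500 0.0000 0.0000 0.0000 0.0000

params: Δt=0.15737 u=1.14485 d=0.87347 q=0.51057 e^(-rΔt)=0.98811
t_8 payoffs: 101.2654 86.0246 66.0488 39.8666 5.5500 0.0000 0.0000 0.0000 0.0000
t_7: node(7,0) S=56.1604 payoff=94.1596 vs cont=92.3725 → 94.1596 [stop]  node(7,1) S=73.6088 payoff=76.7112 vs cont=74.9241 → 76.7112 [stop]  node(7,2) S=96.4782 payoff=53.8418 vs cont=52.0546 → 53.8418 [stop]  node(7,3) S=126.4529 payoff=23.8671 vs cont=22.0799 → 23.8671 [stop]  node(7,4) S=165.7404 payoff=0.0000 vs cont=2.6840 → 2.6840 [wait]  node(7,5) S=217.2341 payoff=0.0000 vs cont=0.0000 → 0.0000 [wait]  node(7,6) S=284.7264 payoff=0.0000 vs cont=0.0000 → 0.0000 [wait]  node(7,7) S=373.1877 payoff=0.0000 vs cont=0.0000 → 0.0000 [wait]  ⇒ S*(7)=126.4529
t_6: node(6,0) S=64.2954 payoff=86.0246 vs cont=84.2374 → 86.0246 [stop]  node(6,1) S=84.2712 payoff=66.0488 vs cont=64.2616 → 66.0488 [stop]  node(6,2) S=110.4534 payoff=39.8666 vs cont=38.0794 → 39.8666 [stop]  node(6,3) S=144.7700 payoff=5.5500 vs cont=12.8965 → 12.8965 [wait]  node(6,4) S=189.7484 payoff=0.0000 vs cont=1.2980 → 1.2980 [wait]  node(6,5) S=248.7012 payoff=0.0000 vs cont=0.0000 → 0.0000 [wait]  node(6,6) S=325.9699 payoff=0.0000 vs cont=0.0000 → 0.0000 [wait]  ⇒ S*(6)=110.4534
t_5: node(5,0) S=73.6088 payoff=76.7112 vs cont=74.9241 → 76.7112 [stop]  node(5,1) S=96.4782 payoff=53.8418 vs cont=52.0546 → 53.8418 [stop]  node(5,2) S=126.4529 payoff=23.8671 vs cont=25.7862 → 25.7862 [wait]  node(5,3) S=165.7404 payoff=0.0000 vs cont=6.8917 → 6.8917 [wait]  node(5,4) S=217.2341 payoff=0.0000 vs cont=0.6277 → 0.6277 [wait]  node(5,5) S=284.7264 payoff=0.0000 vs cont=0.0000 → 0.0000 [wait]  ⇒ S*(5)=96.4782
t_4: node(4,0) S=84.2712 payoff=66.0488 vs cont=64.2616 → 66.0488 [stop]  node(4,1) S=110.4534 payoff=39.8666 vs cont=39.0476 → 39.8666 [stop]  node(4,2) S=144.7700 payoff=5.5500 vs cont=15.9474 → 15.9474 [wait]  node(4,3) S=189.7484 payoff=0.0000 vs cont=3.6496 → 3.6496 [wait]  node(4,4) S=248.7012 payoff=0.0000 vs cont=0.3036 → 0.3036 [wait]  ⇒ S*(4)=110.4534
t_3: node(3,0) S=96.4782 payoff=53.8418 vs cont=52.0546 → 53.8418 [stop]  node(3,1) S=126.4529 payoff=23.8671 vs cont=27.3254 → 27.3254 [wait]  node(3,2) S=165.7404 payoff=0.0000 vs cont=9.5536 → 9.5536 [wait]  node(3,3) S=217.2341 payoff=0.0000 vs cont=1.9182 → 1.9182 [wait]  ⇒ S*(3)=96.4782
t_2: node(2,0) S=110.4534 payoff=39.8666 vs cont=39.8242 → 39.8666 [stop]  node(2,1) S=144.7700 payoff=5.5500 vs cont=18.0346 → 18.0346 [wait]  node(2,2) S=189.7484 payoff=0.0000 vs cont=5.5879 → 5.5879 [wait]  ⇒ S*(2)=110.4534
t_1: node(1,0) S=126.4529 payoff=23.8671 vs cont=28.3784 → 28.3784 [wait]  node(1,1) S=165.7404 payoff=0.0000 vs cont=11.5408 → 11.5408 [wait]  ⇒ S*(1)=-
t_0: node(0,0) S=144.7700 payoff=5.5500 vs cont=19.5465 → 19.5465 [wait]  ⇒ S*(0)=-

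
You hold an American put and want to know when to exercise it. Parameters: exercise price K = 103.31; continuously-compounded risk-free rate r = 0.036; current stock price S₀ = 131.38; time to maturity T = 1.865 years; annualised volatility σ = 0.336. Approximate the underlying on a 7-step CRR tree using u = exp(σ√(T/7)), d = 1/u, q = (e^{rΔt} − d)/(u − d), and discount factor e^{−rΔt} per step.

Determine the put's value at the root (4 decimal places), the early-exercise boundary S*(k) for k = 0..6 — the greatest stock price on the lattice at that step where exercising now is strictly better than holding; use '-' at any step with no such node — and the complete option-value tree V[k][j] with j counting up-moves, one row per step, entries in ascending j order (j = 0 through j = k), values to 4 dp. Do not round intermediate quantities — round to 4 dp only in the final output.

price = 7.8950
boundary = - - - - 65.6518 55.1983 65.6518
tree:
7.8950
12.2562 3.4098
18.5002 5.8538 0.8762
26.9718 9.8509 1.7157 0.0000
37.6582 16.1336 3.3596 0.0000 0.0000
48.1117 25.4118 6.5786 0.0000 0.0000 0.0000
56.9007 37.6582 12.8820 0.0000 0.0000 0.0000 0.0000
64.2902 48.1117 25.2250 0.0000 0.0000 0.0000 0.0000 0.0000

Δt=0.26643  u=1.18938  d=0.84077  q=0.48440  discount=0.99045
step 7 (expiry): payoffs max(K−S,0) = 64.2902 48.1117 25.2250 0.0000 0.0000 0.0000 0.0000 0.0000
step 6: (k=6,j=0): S=46.4093, (K−S)⁺=56.9007, hold=55.9145 ⇒ V=56.9007 exercise | (k=6,j=1): S=65.6518, (K−S)⁺=37.6582, hold=36.6720 ⇒ V=37.6582 exercise | (k=6,j=2): S=92.8727, (K−S)⁺=10.4373, hold=12.8820 ⇒ V=12.8820 continue | (k=6,j=3): S=131.3800, (K−S)⁺=0.0000, hold=0.0000 ⇒ V=0.0000 continue | (k=6,j=4): S=185.8534, (K−S)⁺=0.0000, hold=0.0000 ⇒ V=0.0000 continue | (k=6,j=5): S=262.9128, (K−S)⁺=0.0000, hold=0.0000 ⇒ V=0.0000 continue | (k=6,j=6): S=371.9230, (K−S)⁺=0.0000, hold=0.0000 ⇒ V=0.0000 continue  boundary S*=65.6518
step 5: (k=5,j=0): S=55.1983, (K−S)⁺=48.1117, hold=47.1255 ⇒ V=48.1117 exercise | (k=5,j=1): S=78.0850, (K−S)⁺=25.2250, hold=25.4118 ⇒ V=25.4118 continue | (k=5,j=2): S=110.4609, (K−S)⁺=0.0000, hold=6.5786 ⇒ V=6.5786 continue | (k=5,j=3): S=156.2607, (K−S)⁺=0.0000, hold=0.0000 ⇒ V=0.0000 continue | (k=5,j=4): S=221.0503, (K−S)⁺=0.0000, hold=0.0000 ⇒ V=0.0000 continue | (k=5,j=5): S=312.7033, (K−S)⁺=0.0000, hold=0.0000 ⇒ V=0.0000 continue  boundary S*=55.1983
step 4: (k=4,j=0): S=65.6518, (K−S)⁺=37.6582, hold=36.7616 ⇒ V=37.6582 exercise | (k=4,j=1): S=92.8727, (K−S)⁺=10.4373, hold=16.1336 ⇒ V=16.1336 continue | (k=4,j=2): S=131.3800, (K−S)⁺=0.0000, hold=3.3596 ⇒ V=3.3596 continue | (k=4,j=3): S=185.8534, (K−S)⁺=0.0000, hold=0.0000 ⇒ V=0.0000 continue | (k=4,j=4): S=262.9128, (K−S)⁺=0.0000, hold=0.0000 ⇒ V=0.0000 continue  boundary S*=65.6518
step 3: (k=3,j=0): S=78.0850, (K−S)⁺=25.2250, hold=26.9718 ⇒ V=26.9718 continue | (k=3,j=1): S=110.4609, (K−S)⁺=0.0000, hold=9.8509 ⇒ V=9.8509 continue | (k=3,j=2): S=156.2607, (K−S)⁺=0.0000, hold=1.7157 ⇒ V=1.7157 continue | (k=3,j=3): S=221.0503, (K−S)⁺=0.0000, hold=0.0000 ⇒ V=0.0000 continue  boundary S*=-
step 2: (k=2,j=0): S=92.8727, (K−S)⁺=10.4373, hold=18.5002 ⇒ V=18.5002 continue | (k=2,j=1): S=131.3800, (K−S)⁺=0.0000, hold=5.8538 ⇒ V=5.8538 continue | (k=2,j=2): S=185.8534, (K−S)⁺=0.0000, hold=0.8762 ⇒ V=0.8762 continue  boundary S*=-
step 1: (k=1,j=0): S=110.4609, (K−S)⁺=0.0000, hold=12.2562 ⇒ V=12.2562 continue | (k=1,j=1): S=156.2607, (K−S)⁺=0.0000, hold=3.4098 ⇒ V=3.4098 continue  boundary S*=-
step 0: (k=0,j=0): S=131.3800, (K−S)⁺=0.0000, hold=7.8950 ⇒ V=7.8950 continue  boundary S*=-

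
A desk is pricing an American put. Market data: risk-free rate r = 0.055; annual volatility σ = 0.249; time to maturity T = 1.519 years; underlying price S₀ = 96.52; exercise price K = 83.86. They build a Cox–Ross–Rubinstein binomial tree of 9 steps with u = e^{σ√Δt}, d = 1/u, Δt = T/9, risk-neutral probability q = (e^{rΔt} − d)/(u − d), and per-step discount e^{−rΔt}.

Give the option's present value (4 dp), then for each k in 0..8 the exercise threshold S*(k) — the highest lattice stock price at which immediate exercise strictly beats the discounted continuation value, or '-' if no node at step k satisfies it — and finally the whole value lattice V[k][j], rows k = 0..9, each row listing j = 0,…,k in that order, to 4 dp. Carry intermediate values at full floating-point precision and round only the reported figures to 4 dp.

price = 3.8540
boundary = - - - - 64.1079 57.8742 64.1079 71.0130 64.1079
tree:
3.8540
6.0692 1.8780
9.3003 3.1950 0.6957
13.8053 5.3078 1.3016 0.1487
19.7521 8.5626 2.3981 0.3127 0.0000
25.9858 13.3132 4.3301 0.6574 0.0000 0.0000
31.6133 19.7521 7.6072 1.3822 0.0000 0.0000 0.0000
36.6936 25.9858 12.8470 2.9061 0.0000 0.0000 0.0000 0.0000
41.2800 31.6133 19.7521 6.1102 0.0000 0.0000 0.0000 0.0000 0.0000
45.4203 36.6936 25.9858 12.8470 0.0000 0.0000 0.0000 0.0000 0.0000 0.0000

params: Δt=0.16878 u=1.10771 d=0.90276 q=0.51995 e^(-rΔt)=0.99076
t_9 payoffs: 45.4203 36.6936 25.9858 12.8470 0.0000 0.0000 0.0000 0.0000 0.0000 0.0000
t_8: node(8,0) S=42.5800 payoff=41.2800 vs cont=40.5051 → 41.2800 [stop]  node(8,1) S=52.2467 payoff=31.6133 vs cont=30.8385 → 31.6133 [stop]  node(8,2) S=64.1079 payoff=19.7521 vs cont=18.9772 → 19.7521 [stop]  node(8,3) S=78.6619 payoff=5.1981 vs cont=6.1102 → 6.1102 [wait]  node(8,4) S=96.5200 payoff=0.0000 vs cont=0.0000 → 0.0000 [wait]  node(8,5) S=118.4323 payoff=0.0000 vs cont=0.0000 → 0.0000 [wait]  node(8,6) S=145.3192 payoff=0.0000 vs cont=0.0000 → 0.0000 [wait]  node(8,7) S=178.3100 payoff=0.0000 vs cont=0.0000 → 0.0000 [wait]  node(8,8) S=218.7906 payoff=0.0000 vs cont=0.0000 → 0.0000 [wait]  ⇒ S*(8)=64.1079
t_7: node(7,0) S=47.1664 payoff=36.6936 vs cont=35.9188 → 36.6936 [stop]  node(7,1) S=57.8742 payoff=25.9858 vs cont=25.2109 → 25.9858 [stop]  node(7,2) S=71.0130 payoff=12.8470 vs cont=12.5420 → 12.8470 [stop]  node(7,3) S=87.1347 payoff=0.0000 vs cont=2.9061 → 2.9061 [wait]  node(7,4) S=106.9163 payoff=0.0000 vs cont=0.0000 → 0.0000 [wait]  node(7,5) S=131.1887 payoff=0.0000 vs cont=0.0000 → 0.0000 [wait]  node(7,6) S=160.9717 payoff=0.0000 vs cont=0.0000 → 0.0000 [wait]  node(7,7) S=197.5160 payoff=0.0000 vs cont=0.0000 → 0.0000 [wait]  ⇒ S*(7)=71.0130
t_6: node(6,0) S=52.2467 payoff=31.6133 vs cont=30.8385 → 31.6133 [stop]  node(6,1) S=64.1079 payoff=19.7521 vs cont=18.9772 → 19.7521 [stop]  node(6,2) S=78.6619 payoff=5.1981 vs cont=7.6072 → 7.6072 [wait]  node(6,3) S=96.5200 payoff=0.0000 vs cont=1.3822 → 1.3822 [wait]  node(6,4) S=118.4323 payoff=0.0000 vs cont=0.0000 → 0.0000 [wait]  node(6,5) S=145.3192 payoff=0.0000 vs cont=0.0000 → 0.0000 [wait]  node(6,6) S=178.3100 payoff=0.0000 vs cont=0.0000 → 0.0000 [wait]  ⇒ S*(6)=64.1079
t_5: node(5,0) S=57.8742 payoff=25.9858 vs cont=25.2109 → 25.9858 [stop]  node(5,1) S=71.0130 payoff=12.8470 vs cont=13.3132 → 13.3132 [wait]  node(5,2) S=87.1347 payoff=0.0000 vs cont=4.3301 → 4.3301 [wait]  node(5,3) S=106.9163 payoff=0.0000 vs cont=0.6574 → 0.6574 [wait]  node(5,4) S=131.1887 payoff=0.0000 vs cont=0.0000 → 0.0000 [wait]  node(5,5) S=160.9717 payoff=0.0000 vs cont=0.0000 → 0.0000 [wait]  ⇒ S*(5)=57.8742
t_4: node(4,0) S=64.1079 payoff=19.7521 vs cont=19.2174 → 19.7521 [stop]  node(4,1) S=78.6619 payoff=5.1981 vs cont=8.5626 → 8.5626 [wait]  node(4,2) S=96.5200 payoff=0.0000 vs cont=2.3981 → 2.3981 [wait]  node(4,3) S=118.4323 payoff=0.0000 vs cont=0.3127 → 0.3127 [wait]  node(4,4) S=145.3192 payoff=0.0000 vs cont=0.0000 → 0.0000 [wait]  ⇒ S*(4)=64.1079
t_3: node(3,0) S=71.0130 payoff=12.8470 vs cont=13.8053 → 13.8053 [wait]  node(3,1) S=87.1347 payoff=0.0000 vs cont=5.3078 → 5.3078 [wait]  node(3,2) S=106.9163 payoff=0.0000 vs cont=1.3016 → 1.3016 [wait]  node(3,3) S=131.1887 payoff=0.0000 vs cont=0.1487 → 0.1487 [wait]  ⇒ S*(3)=-
t_2: node(2,0) S=78.6619 payoff=5.1981 vs cont=9.3003 → 9.3003 [wait]  node(2,1) S=96.5200 payoff=0.0000 vs cont=3.1950 → 3.1950 [wait]  node(2,2) S=118.4323 payoff=0.0000 vs cont=0.6957 → 0.6957 [wait]  ⇒ S*(2)=-
t_1: node(1,0) S=87.1347 payoff=0.0000 vs cont=6.0692 → 6.0692 [wait]  node(1,1) S=106.9163 payoff=0.0000 vs cont=1.8780 → 1.8780 [wait]  ⇒ S*(1)=-
t_0: node(0,0) S=96.5200 payoff=0.0000 vs cont=3.8540 → 3.8540 [wait]  ⇒ S*(0)=-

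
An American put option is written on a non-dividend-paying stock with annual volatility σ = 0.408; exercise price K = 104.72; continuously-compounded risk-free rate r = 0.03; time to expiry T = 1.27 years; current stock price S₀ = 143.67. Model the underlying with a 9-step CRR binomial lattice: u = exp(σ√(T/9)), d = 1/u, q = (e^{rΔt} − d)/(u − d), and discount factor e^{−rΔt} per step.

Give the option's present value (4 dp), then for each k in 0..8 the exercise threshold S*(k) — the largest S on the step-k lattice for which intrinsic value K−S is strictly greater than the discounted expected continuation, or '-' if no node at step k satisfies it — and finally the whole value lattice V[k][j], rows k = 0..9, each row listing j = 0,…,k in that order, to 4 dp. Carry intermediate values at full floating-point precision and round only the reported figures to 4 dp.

price = 7.4088
boundary = - - - - - - 57.2790 66.7663 77.8250
tree:
7.4088
10.8697 3.6581
15.5746 5.7779 1.3529
21.7088 8.9484 2.3329 0.2841
29.2990 13.5316 3.9737 0.5440 0.0000
38.0877 19.8677 6.6645 1.0417 0.0000 0.0000
47.4410 28.1121 10.9526 1.9947 0.0000 0.0000 0.0000
55.5802 37.9537 17.5090 3.8196 0.0000 0.0000 0.0000 0.0000
62.5628 47.4410 26.8950 7.3138 0.0000 0.0000 0.0000 0.0000 0.0000
68.5532 55.5802 37.9537 14.0047 0.0000 0.0000 0.0000 0.0000 0.0000 0.0000

Δt=0.14111  u=1.16563  d=0.85790  q=0.47554  discount=0.99578
step 9 (expiry): payoffs max(K−S,0) = 68.5532 55.5802 37.9537 14.0047 0.0000 0.0000 0.0000 0.0000 0.0000 0.0000
step 8: (k=8,j=0): S=42.1572, (K−S)⁺=62.5628, hold=62.1204 ⇒ V=62.5628 exercise | (k=8,j=1): S=57.2790, (K−S)⁺=47.4410, hold=46.9986 ⇒ V=47.4410 exercise | (k=8,j=2): S=77.8250, (K−S)⁺=26.8950, hold=26.4527 ⇒ V=26.8950 exercise | (k=8,j=3): S=105.7408, (K−S)⁺=0.0000, hold=7.3138 ⇒ V=7.3138 continue | (k=8,j=4): S=143.6700, (K−S)⁺=0.0000, hold=0.0000 ⇒ V=0.0000 continue | (k=8,j=5): S=195.2044, (K−S)⁺=0.0000, hold=0.0000 ⇒ V=0.0000 continue | (k=8,j=6): S=265.2243, (K−S)⁺=0.0000, hold=0.0000 ⇒ V=0.0000 continue | (k=8,j=7): S=360.3603, (K−S)⁺=0.0000, hold=0.0000 ⇒ V=0.0000 continue | (k=8,j=8): S=489.6215, (K−S)⁺=0.0000, hold=0.0000 ⇒ V=0.0000 continue  boundary S*=77.8250
step 7: (k=7,j=0): S=49.1398, (K−S)⁺=55.5802, hold=55.1378 ⇒ V=55.5802 exercise | (k=7,j=1): S=66.7663, (K−S)⁺=37.9537, hold=37.5114 ⇒ V=37.9537 exercise | (k=7,j=2): S=90.7153, (K−S)⁺=14.0047, hold=17.5090 ⇒ V=17.5090 continue | (k=7,j=3): S=123.2549, (K−S)⁺=0.0000, hold=3.8196 ⇒ V=3.8196 continue | (k=7,j=4): S=167.4665, (K−S)⁺=0.0000, hold=0.0000 ⇒ V=0.0000 continue | (k=7,j=5): S=227.5367, (K−S)⁺=0.0000, hold=0.0000 ⇒ V=0.0000 continue | (k=7,j=6): S=309.1542, (K−S)⁺=0.0000, hold=0.0000 ⇒ V=0.0000 continue | (k=7,j=7): S=420.0478, (K−S)⁺=0.0000, hold=0.0000 ⇒ V=0.0000 continue  boundary S*=66.7663
step 6: (k=6,j=0): S=57.2790, (K−S)⁺=47.4410, hold=46.9986 ⇒ V=47.4410 exercise | (k=6,j=1): S=77.8250, (K−S)⁺=26.8950, hold=28.1121 ⇒ V=28.1121 continue | (k=6,j=2): S=105.7408, (K−S)⁺=0.0000, hold=10.9526 ⇒ V=10.9526 continue | (k=6,j=3): S=143.6700, (K−S)⁺=0.0000, hold=1.9947 ⇒ V=1.9947 continue | (k=6,j=4): S=195.2044, (K−S)⁺=0.0000, hold=0.0000 ⇒ V=0.0000 continue | (k=6,j=5): S=265.2243, (K−S)⁺=0.0000, hold=0.0000 ⇒ V=0.0000 continue | (k=6,j=6): S=360.3603, (K−S)⁺=0.0000, hold=0.0000 ⇒ V=0.0000 continue  boundary S*=57.2790
step 5: (k=5,j=0): S=66.7663, (K−S)⁺=37.9537, hold=38.0877 ⇒ V=38.0877 continue | (k=5,j=1): S=90.7153, (K−S)⁺=14.0047, hold=19.8677 ⇒ V=19.8677 continue | (k=5,j=2): S=123.2549, (K−S)⁺=0.0000, hold=6.6645 ⇒ V=6.6645 continue | (k=5,j=3): S=167.4665, (K−S)⁺=0.0000, hold=1.0417 ⇒ V=1.0417 continue | (k=5,j=4): S=227.5367, (K−S)⁺=0.0000, hold=0.0000 ⇒ V=0.0000 continue | (k=5,j=5): S=309.1542, (K−S)⁺=0.0000, hold=0.0000 ⇒ V=0.0000 continue  boundary S*=-
step 4: (k=4,j=0): S=77.8250, (K−S)⁺=26.8950, hold=29.2990 ⇒ V=29.2990 continue | (k=4,j=1): S=105.7408, (K−S)⁺=0.0000, hold=13.5316 ⇒ V=13.5316 continue | (k=4,j=2): S=143.6700, (K−S)⁺=0.0000, hold=3.9737 ⇒ V=3.9737 continue | (k=4,j=3): S=195.2044, (K−S)⁺=0.0000, hold=0.5440 ⇒ V=0.5440 continue | (k=4,j=4): S=265.2243, (K−S)⁺=0.0000, hold=0.0000 ⇒ V=0.0000 continue  boundary S*=-
step 3: (k=3,j=0): S=90.7153, (K−S)⁺=14.0047, hold=21.7088 ⇒ V=21.7088 continue | (k=3,j=1): S=123.2549, (K−S)⁺=0.0000, hold=8.9484 ⇒ V=8.9484 continue | (k=3,j=2): S=167.4665, (K−S)⁺=0.0000, hold=2.3329 ⇒ V=2.3329 continue | (k=3,j=3): S=227.5367, (K−S)⁺=0.0000, hold=0.2841 ⇒ V=0.2841 continue  boundary S*=-
step 2: (k=2,j=0): S=105.7408, (K−S)⁺=0.0000, hold=15.5746 ⇒ V=15.5746 continue | (k=2,j=1): S=143.6700, (K−S)⁺=0.0000, hold=5.7779 ⇒ V=5.7779 continue | (k=2,j=2): S=195.2044, (K−S)⁺=0.0000, hold=1.3529 ⇒ V=1.3529 continue  boundary S*=-
step 1: (k=1,j=0): S=123.2549, (K−S)⁺=0.0000, hold=10.8697 ⇒ V=10.8697 continue | (k=1,j=1): S=167.4665, (K−S)⁺=0.0000, hold=3.6581 ⇒ V=3.6581 continue  boundary S*=-
step 0: (k=0,j=0): S=143.6700, (K−S)⁺=0.0000, hold=7.4088 ⇒ V=7.4088 continue  boundary S*=-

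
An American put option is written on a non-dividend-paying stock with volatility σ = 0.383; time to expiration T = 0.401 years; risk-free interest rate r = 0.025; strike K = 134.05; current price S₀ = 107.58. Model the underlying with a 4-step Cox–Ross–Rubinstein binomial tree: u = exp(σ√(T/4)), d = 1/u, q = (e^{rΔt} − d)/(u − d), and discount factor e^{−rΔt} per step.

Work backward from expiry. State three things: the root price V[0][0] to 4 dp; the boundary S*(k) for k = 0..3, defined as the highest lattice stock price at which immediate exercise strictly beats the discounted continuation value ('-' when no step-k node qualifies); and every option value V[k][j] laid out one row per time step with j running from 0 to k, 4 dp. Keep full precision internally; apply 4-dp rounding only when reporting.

price = 28.3585
boundary = - 95.2941 84.4113 95.2941
tree:
28.3585
38.7559 17.2447
49.6387 26.6749 7.1206
59.2786 38.7559 13.7288 0.0000
67.8177 49.6387 26.4700 0.0000 0.0000

Δt=0.10025, u=1.12893, d=0.88580, q=0.48004, disc=e^(-rΔt)=0.99750
k=4 terminal: V=max(K-S,0) → 67.8177 49.6387 26.4700 0.0000 0.0000
k=3: j=0 S=74.7714 intr=59.2786 cont=58.9431 V=59.2786[EX]; j=1 S=95.2941 intr=38.7559 cont=38.4203 V=38.7559[EX]; j=2 S=121.4498 intr=12.6002 cont=13.7288 V=13.7288[hold]; j=3 S=154.7846 intr=0.0000 cont=0.0000 V=0.0000[hold]  S*(3)=95.2941
k=2: j=0 S=84.4113 intr=49.6387 cont=49.3031 V=49.6387[EX]; j=1 S=107.5800 intr=26.4700 cont=26.6749 V=26.6749[hold]; j=2 S=137.1078 intr=0.0000 cont=7.1206 V=7.1206[hold]  S*(2)=84.4113
k=1: j=0 S=95.2941 intr=38.7559 cont=38.5184 V=38.7559[EX]; j=1 S=121.4498 intr=12.6002 cont=17.2447 V=17.2447[hold]  S*(1)=95.2941
k=0: j=0 S=107.5800 intr=26.4700 cont=28.3585 V=28.3585[hold]  S*(0)=-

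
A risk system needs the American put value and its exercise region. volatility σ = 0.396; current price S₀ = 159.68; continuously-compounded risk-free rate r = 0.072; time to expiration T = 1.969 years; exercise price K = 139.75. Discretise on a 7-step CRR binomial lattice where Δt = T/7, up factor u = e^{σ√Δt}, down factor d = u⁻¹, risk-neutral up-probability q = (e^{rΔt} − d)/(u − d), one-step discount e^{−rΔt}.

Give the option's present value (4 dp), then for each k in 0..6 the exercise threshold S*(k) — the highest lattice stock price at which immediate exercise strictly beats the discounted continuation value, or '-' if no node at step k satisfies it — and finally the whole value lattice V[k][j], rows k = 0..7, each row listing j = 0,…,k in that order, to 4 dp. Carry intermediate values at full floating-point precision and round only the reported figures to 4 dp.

price = 17.0828
boundary = - - - 85.0381 68.9289 85.0381 104.9122
tree:
17.0828
25.9933 8.7344
38.3890 14.4715 3.2659
54.7119 23.3886 6.0088 0.6138
70.8211 36.5873 10.9436 1.2429 0.0000
83.8787 54.7119 19.6822 2.5168 0.0000 0.0000
94.4627 70.8211 34.8378 5.0961 0.0000 0.0000 0.0000
103.0417 83.8787 54.7119 10.3190 0.0000 0.0000 0.0000 0.0000

Δt=0.28129, u=1.23371, d=0.81056, q=0.49604, disc=e^(-rΔt)=0.97995
k=7 terminal: V=max(K-S,0) → 103.0417 83.8787 54.7119 10.3190 0.0000 0.0000 0.0000 0.0000
k=6: j=0 S=45.2873 intr=94.4627 cont=91.6608 V=94.4627[EX]; j=1 S=68.9289 intr=70.8211 cont=68.0193 V=70.8211[EX]; j=2 S=104.9122 intr=34.8378 cont=32.0360 V=34.8378[EX]; j=3 S=159.6800 intr=0.0000 cont=5.0961 V=5.0961[hold]; j=4 S=243.0385 intr=0.0000 cont=0.0000 V=0.0000[hold]; j=5 S=369.9131 intr=0.0000 cont=0.0000 V=0.0000[hold]; j=6 S=563.0205 intr=0.0000 cont=0.0000 V=0.0000[hold]  S*(6)=104.9122
k=5: j=0 S=55.8713 intr=83.8787 cont=81.0768 V=83.8787[EX]; j=1 S=85.0381 intr=54.7119 cont=51.9100 V=54.7119[EX]; j=2 S=129.4310 intr=10.3190 cont=19.6822 V=19.6822[hold]; j=3 S=196.9984 intr=0.0000 cont=2.5168 V=2.5168[hold]; j=4 S=299.8385 intr=0.0000 cont=0.0000 V=0.0000[hold]; j=5 S=456.3646 intr=0.0000 cont=0.0000 V=0.0000[hold]  S*(5)=85.0381
k=4: j=0 S=68.9289 intr=70.8211 cont=68.0193 V=70.8211[EX]; j=1 S=104.9122 intr=34.8378 cont=36.5873 V=36.5873[hold]; j=2 S=159.6800 intr=0.0000 cont=10.9436 V=10.9436[hold]; j=3 S=243.0385 intr=0.0000 cont=1.2429 V=1.2429[hold]; j=4 S=369.9131 intr=0.0000 cont=0.0000 V=0.0000[hold]  S*(4)=68.9289
k=3: j=0 S=85.0381 intr=54.7119 cont=52.7605 V=54.7119[EX]; j=1 S=129.4310 intr=10.3190 cont=23.3886 V=23.3886[hold]; j=2 S=196.9984 intr=0.0000 cont=6.0088 V=6.0088[hold]; j=3 S=299.8385 intr=0.0000 cont=0.6138 V=0.6138[hold]  S*(3)=85.0381
k=2: j=0 S=104.9122 intr=34.8378 cont=38.3890 V=38.3890[hold]; j=1 S=159.6800 intr=0.0000 cont=14.4715 V=14.4715[hold]; j=2 S=243.0385 intr=0.0000 cont=3.2659 V=3.2659[hold]  S*(2)=-
k=1: j=0 S=129.4310 intr=10.3190 cont=25.9933 V=25.9933[hold]; j=1 S=196.9984 intr=0.0000 cont=8.7344 V=8.7344[hold]  S*(1)=-
k=0: j=0 S=159.6800 intr=0.0000 cont=17.0828 V=17.0828[hold]  S*(0)=-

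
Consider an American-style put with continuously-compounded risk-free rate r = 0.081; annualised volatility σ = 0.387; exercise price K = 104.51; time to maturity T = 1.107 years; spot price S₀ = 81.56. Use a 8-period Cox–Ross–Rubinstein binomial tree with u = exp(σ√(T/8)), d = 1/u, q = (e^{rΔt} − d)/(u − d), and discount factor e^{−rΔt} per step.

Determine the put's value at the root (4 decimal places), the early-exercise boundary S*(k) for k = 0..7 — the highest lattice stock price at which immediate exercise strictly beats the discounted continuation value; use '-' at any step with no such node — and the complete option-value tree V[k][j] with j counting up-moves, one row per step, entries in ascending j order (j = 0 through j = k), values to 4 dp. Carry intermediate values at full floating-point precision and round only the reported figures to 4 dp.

Δt=0.13837, u=1.15484, d=0.86592, q=0.50309, disc=e^(-rΔt)=0.98885
k=8 terminal: V=max(K-S,0) → 78.7283 70.1263 58.6542 43.3545 22.9500 0.0000 0.0000 0.0000 0.0000
k=7: j=0 S=29.7736 intr=74.7364 cont=73.5715 V=74.7364[EX]; j=1 S=39.7076 intr=64.8024 cont=63.6376 V=64.8024[EX]; j=2 S=52.9560 intr=51.5540 cont=50.3892 V=51.5540[EX]; j=3 S=70.6247 intr=33.8853 cont=32.7205 V=33.8853[EX]; j=4 S=94.1885 intr=10.3215 cont=11.2771 V=11.2771[hold]; j=5 S=125.6144 intr=0.0000 cont=0.0000 V=0.0000[hold]; j=6 S=167.5255 intr=0.0000 cont=0.0000 V=0.0000[hold]; j=7 S=223.4202 intr=0.0000 cont=0.0000 V=0.0000[hold]  S*(7)=70.6247
k=6: j=0 S=34.3837 intr=70.1263 cont=68.9614 V=70.1263[EX]; j=1 S=45.8558 intr=58.6542 cont=57.4894 V=58.6542[EX]; j=2 S=61.1555 intr=43.3545 cont=42.1896 V=43.3545[EX]; j=3 S=81.5600 intr=22.9500 cont=22.2605 V=22.9500[EX]; j=4 S=108.7724 intr=0.0000 cont=5.5413 V=5.5413[hold]; j=5 S=145.0642 intr=0.0000 cont=0.0000 V=0.0000[hold]; j=6 S=193.4647 intr=0.0000 cont=0.0000 V=0.0000[hold]  S*(6)=81.5600
k=5: j=0 S=39.7076 intr=64.8024 cont=63.6376 V=64.8024[EX]; j=1 S=52.9560 intr=51.5540 cont=50.3892 V=51.5540[EX]; j=2 S=70.6247 intr=33.8853 cont=32.7205 V=33.8853[EX]; j=3 S=94.1885 intr=10.3215 cont=14.0338 V=14.0338[hold]; j=4 S=125.6144 intr=0.0000 cont=2.7229 V=2.7229[hold]; j=5 S=167.5255 intr=0.0000 cont=0.0000 V=0.0000[hold]  S*(5)=70.6247
k=4: j=0 S=45.8558 intr=58.6542 cont=57.4894 V=58.6542[EX]; j=1 S=61.1555 intr=43.3545 cont=42.1896 V=43.3545[EX]; j=2 S=81.5600 intr=22.9500 cont=23.6319 V=23.6319[hold]; j=3 S=108.7724 intr=0.0000 cont=8.2504 V=8.2504[hold]; j=4 S=145.0642 intr=0.0000 cont=1.3379 V=1.3379[hold]  S*(4)=61.1555
k=3: j=0 S=52.9560 intr=51.5540 cont=50.3892 V=51.5540[EX]; j=1 S=70.6247 intr=33.8853 cont=33.0597 V=33.8853[EX]; j=2 S=94.1885 intr=10.3215 cont=15.7166 V=15.7166[hold]; j=3 S=125.6144 intr=0.0000 cont=4.7197 V=4.7197[hold]  S*(3)=70.6247
k=2: j=0 S=61.1555 intr=43.3545 cont=42.1896 V=43.3545[EX]; j=1 S=81.5600 intr=22.9500 cont=24.4691 V=24.4691[hold]; j=2 S=108.7724 intr=0.0000 cont=10.0707 V=10.0707[hold]  S*(2)=61.1555
k=1: j=0 S=70.6247 intr=33.8853 cont=33.4762 V=33.8853[EX]; j=1 S=94.1885 intr=10.3215 cont=17.0335 V=17.0335[hold]  S*(1)=70.6247
k=0: j=0 S=81.5600 intr=22.9500 cont=25.1242 V=25.1242[hold]  S*(0)=-

price = 25.1242
boundary = - 70.6247 61.1555 70.6247 61.1555 70.6247 81.5600 70.6247
tree:
25.1242
33.8853 17.0335
43.3545 24.4691 10.0707
51.5540 33.8853 15.7166 4.7197
58.6542 43.3545 23.6319 8.2504 1.3379
64.8024 51.5540 33.8853 14.0338 2.7229 0.0000
70.1263 58.6542 43.3545 22.9500 5.5413 0.0000 0.0000
74.7364 64.8024 51.5540 33.8853 11.2771 0.0000 0.0000 0.0000
78.7283 70.1263 58.6542 43.3545 22.9500 0.0000 0.0000 0.0000 0.0000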